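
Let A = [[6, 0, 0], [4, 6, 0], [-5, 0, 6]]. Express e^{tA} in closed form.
e^{tA} = [[e^{6*t}, 0, 0], [4*t*e^{6*t}, e^{6*t}, 0], [-5*t*e^{6*t}, 0, e^{6*t}]]

A has Jordan form J = [[6, 1, 0], [0, 6, 0], [0, 0, 6]] with A = PJP^{-1}, so e^{tA} = P e^{tJ} P^{-1}.

For a Jordan block J_k(λ), e^{tJ_k(λ)} = e^{λt} · (I + tN + t^2 N^2/2! + ... + t^{k-1} N^{k-1}/(k-1)!) where N is the nilpotent superdiagonal part.

Assembling the blocks and conjugating back gives the entries of e^{tA} as shown above.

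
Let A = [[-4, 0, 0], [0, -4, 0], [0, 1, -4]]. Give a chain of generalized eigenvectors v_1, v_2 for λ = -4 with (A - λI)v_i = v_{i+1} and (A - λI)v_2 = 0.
v_1 = [[-1, 1, 0]]^T, v_2 = [[0, 0, 1]]^T

We seek v_1 ∈ ker((A + 4I)^2) \ ker(A + 4I), then set v_{i+1} = (A + 4I) v_i.

One such chain is v_1 = [[-1, 1, 0]]^T, v_2 = [[0, 0, 1]]^T. Check: (A + 4I) v_2 = [[0, 0, 0]]^T = 0.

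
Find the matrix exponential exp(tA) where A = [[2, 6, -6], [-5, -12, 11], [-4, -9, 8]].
A has Jordan form J = [[-1, 1, 0], [0, -1, 0], [0, 0, 0]] with A = PJP^{-1}, so e^{tA} = P e^{tJ} P^{-1}.

For a Jordan block J_k(λ), e^{tJ_k(λ)} = e^{λt} · (I + tN + t^2 N^2/2! + ... + t^{k-1} N^{k-1}/(k-1)!) where N is the nilpotent superdiagonal part.

Assembling the blocks and conjugating back gives the entries of e^{tA} as shown above.

e^{tA} = [[3 - 2*e^{-t}, 6 - 6*e^{-t}, -6 + 6*e^{-t}], [(-t - 4*e^{t} + 4)*e^{-t}, (-3*t - 8*e^{t} + 9)*e^{-t}, (3*t + 8*e^{t} - 8)*e^{-t}], [(-t - 3*e^{t} + 3)*e^{-t}, 3*(-t - 2*e^{t} + 2)*e^{-t}, (3*t + 6*e^{t} - 5)*e^{-t}]]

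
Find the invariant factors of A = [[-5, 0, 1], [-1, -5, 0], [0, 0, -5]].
(x + 5)^3

The Jordan structure of A has elementary divisors (x + 5)^3. Arranging the block sizes at each eigenvalue in decreasing order and taking row products gives the invariant factors.

Invariant factors (smallest first, each dividing the next): (x + 5)^3.

Check: the last factor (x + 5)^3 is the minimal polynomial, and the product (x + 5)^3 is the characteristic polynomial.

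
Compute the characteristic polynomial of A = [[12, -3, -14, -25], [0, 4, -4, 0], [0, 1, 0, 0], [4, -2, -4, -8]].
xI - A = [[x - 12, 3, 14, 25], [0, x - 4, 4, 0], [0, -1, x, 0], [-4, 2, 4, x + 8]].

Expanding det(xI - A) along the first row:
det(xI - A) = + (x - 12)·det([[x - 4, 4, 0], [-1, x, 0], [2, 4, x + 8]]) - (3)·det([[0, 4, 0], [0, x, 0], [-4, 4, x + 8]]) + (14)·det([[0, x - 4, 0], [0, -1, 0], [-4, 2, x + 8]]) - (25)·det([[0, x - 4, 4], [0, -1, x], [-4, 2, 4]]).

Evaluating gives χ_A(x) = x^4 - 8x^3 + 24x^2 - 32x + 16 = (x - 2)^4.

χ_A(x) = (x - 2)^4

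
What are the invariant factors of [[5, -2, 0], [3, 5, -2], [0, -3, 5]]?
The Jordan structure of A has elementary divisors (x - 5)^3. Arranging the block sizes at each eigenvalue in decreasing order and taking row products gives the invariant factors.

Invariant factors (smallest first, each dividing the next): (x - 5)^3.

Check: the last factor (x - 5)^3 is the minimal polynomial, and the product (x - 5)^3 is the characteristic polynomial.

(x - 5)^3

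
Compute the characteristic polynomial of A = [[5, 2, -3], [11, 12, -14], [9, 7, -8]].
χ_A(x) = (x - 3)^3

xI - A = [[x - 5, -2, 3], [-11, x - 12, 14], [-9, -7, x + 8]].

Expanding det(xI - A) along the first row:
det(xI - A) = + (x - 5)·det([[x - 12, 14], [-7, x + 8]]) - (-2)·det([[-11, 14], [-9, x + 8]]) + (3)·det([[-11, x - 12], [-9, -7]]).

Evaluating gives χ_A(x) = x^3 - 9x^2 + 27x - 27 = (x - 3)^3.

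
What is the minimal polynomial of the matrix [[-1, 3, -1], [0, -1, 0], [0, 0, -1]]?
m_A(x) = (x + 1)^2

The characteristic polynomial factors as (x + 1)^3. The minimal polynomial is ∏(x - λ)^{k_λ} where k_λ is the size of the largest Jordan block at λ.

For λ = -1: rank(A + I) = 1, and the largest Jordan block has size 2 (the smallest k with rank((A + I)^k) = rank((A + I)^(k+1))).

So m_A(x) = (x + 1)^2.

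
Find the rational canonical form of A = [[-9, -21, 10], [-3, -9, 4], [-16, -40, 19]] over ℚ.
The invariant factors of A (the non-unit diagonal entries of the Smith normal form of xI - A over ℚ[x]) are (x - 3)(x^2 + 2x + 2), each dividing the next. The characteristic polynomial is their product, (x - 3)(x^2 + 2x + 2).

The rational canonical form is the block-diagonal matrix of companion matrices C(f_i):
R = [[0, 0, 6], [1, 0, 4], [0, 1, 1]].

Note the characteristic polynomial does not split into linear factors over ℚ, so A has no Jordan form over ℚ; the rational canonical form exists over any field.

R = [[0, 0, 6], [1, 0, 4], [0, 1, 1]]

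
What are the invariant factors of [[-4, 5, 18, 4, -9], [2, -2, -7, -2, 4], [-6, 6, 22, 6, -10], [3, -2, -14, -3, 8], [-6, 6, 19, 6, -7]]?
The Jordan structure of A has elementary divisors x^3, (x - 3)^2. Arranging the block sizes at each eigenvalue in decreasing order and taking row products gives the invariant factors.

Invariant factors (smallest first, each dividing the next): x^3(x - 3)^2.

Check: the last factor x^3(x - 3)^2 is the minimal polynomial, and the product x^3(x - 3)^2 is the characteristic polynomial.

x^3(x - 3)^2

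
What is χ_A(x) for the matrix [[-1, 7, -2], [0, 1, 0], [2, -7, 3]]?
χ_A(x) = (x - 1)^3

xI - A = [[x + 1, -7, 2], [0, x - 1, 0], [-2, 7, x - 3]].

Expanding det(xI - A) along the first row:
det(xI - A) = + (x + 1)·det([[x - 1, 0], [7, x - 3]]) - (-7)·det([[0, 0], [-2, x - 3]]) + (2)·det([[0, x - 1], [-2, 7]]).

Evaluating gives χ_A(x) = x^3 - 3x^2 + 3x - 1 = (x - 1)^3.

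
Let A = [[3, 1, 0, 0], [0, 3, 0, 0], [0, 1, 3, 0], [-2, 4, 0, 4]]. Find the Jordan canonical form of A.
The characteristic polynomial is det(xI - A) = (x - 4)(x - 3)^3, so the eigenvalues are 3 (algebraic multiplicity 3), 4 (algebraic multiplicity 1).

For λ = 3: rank(A - 3I) = 2, rank((A - 3I)^2) = 1. The eigenspace has dimension 4 - 2 = 2, so there are 2 Jordan blocks; the rank sequence gives block sizes [2, 1].

For λ = 4: algebraic multiplicity 1 gives one 1×1 block.

Assembling the blocks gives the Jordan form J above.

J = [[3, 1, 0, 0], [0, 3, 0, 0], [0, 0, 3, 0], [0, 0, 0, 4]]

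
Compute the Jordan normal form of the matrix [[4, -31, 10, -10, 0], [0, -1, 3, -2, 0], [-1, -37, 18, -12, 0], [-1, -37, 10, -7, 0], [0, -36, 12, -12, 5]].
The characteristic polynomial is det(xI - A) = (x - 5)^4(x + 1), so the eigenvalues are -1 (algebraic multiplicity 1), 5 (algebraic multiplicity 4).

For λ = -1: algebraic multiplicity 1 gives one 1×1 block.

For λ = 5: rank(A - 5I) = 3, rank((A - 5I)^2) = 2, rank((A - 5I)^3) = 1. The eigenspace has dimension 5 - 3 = 2, so there are 2 Jordan blocks; the rank sequence gives block sizes [3, 1].

Assembling the blocks gives the Jordan form J above.

J = [[-1, 0, 0, 0, 0], [0, 5, 1, 0, 0], [0, 0, 5, 1, 0], [0, 0, 0, 5, 0], [0, 0, 0, 0, 5]]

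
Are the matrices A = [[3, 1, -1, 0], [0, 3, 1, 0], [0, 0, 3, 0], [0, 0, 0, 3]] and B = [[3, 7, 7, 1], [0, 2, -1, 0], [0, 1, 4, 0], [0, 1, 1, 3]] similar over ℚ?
Yes.

Two matrices over a field are similar if and only if they have the same invariant factors.

Both A and B have characteristic polynomial (x - 3)^4 and minimal polynomial (x - 3)^3. Computing further, both have invariant factors x - 3, (x - 3)^3. Hence A and B are similar.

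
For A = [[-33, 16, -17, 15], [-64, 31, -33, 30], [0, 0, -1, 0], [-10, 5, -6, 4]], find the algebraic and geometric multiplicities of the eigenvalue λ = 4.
The characteristic polynomial is (x - 4)(x + 1)^3, so the factor x - 4 appears with exponent 1: the algebraic multiplicity is 1.

rank(A - 4I) = 3, so the eigenspace has dimension 4 - 3 = 1: the geometric multiplicity is 1.

algebraic multiplicity 1, geometric multiplicity 1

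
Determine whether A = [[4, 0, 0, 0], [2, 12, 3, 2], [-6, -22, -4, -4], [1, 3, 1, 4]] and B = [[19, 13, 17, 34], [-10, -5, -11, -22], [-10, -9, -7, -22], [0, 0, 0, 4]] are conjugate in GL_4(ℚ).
No.

trace(A) = 16 but trace(B) = 11. The trace is a similarity invariant, so A and B are not similar.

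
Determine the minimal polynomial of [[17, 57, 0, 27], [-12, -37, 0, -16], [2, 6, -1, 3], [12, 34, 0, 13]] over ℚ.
The characteristic polynomial factors as (x + 1)^2(x + 3)^2. The minimal polynomial is ∏(x - λ)^{k_λ} where k_λ is the size of the largest Jordan block at λ.

For λ = -3: rank(A + 3I) = 3, and the largest Jordan block has size 2 (the smallest k with rank((A + 3I)^k) = rank((A + 3I)^(k+1))).
For λ = -1: rank(A + I) = 3, and the largest Jordan block has size 2 (the smallest k with rank((A + I)^k) = rank((A + I)^(k+1))).

So m_A(x) = (x + 1)^2(x + 3)^2.

m_A(x) = (x + 1)^2(x + 3)^2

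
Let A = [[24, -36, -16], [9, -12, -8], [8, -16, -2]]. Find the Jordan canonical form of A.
J = [[-2, 0, 0], [0, 6, 1], [0, 0, 6]]

The characteristic polynomial is det(xI - A) = (x - 6)^2(x + 2), so the eigenvalues are -2 (algebraic multiplicity 1), 6 (algebraic multiplicity 2).

For λ = -2: algebraic multiplicity 1 gives one 1×1 block.

For λ = 6: rank(A - 6I) = 2, rank((A - 6I)^2) = 1. The eigenspace has dimension 3 - 2 = 1, so there is 1 Jordan block; the rank sequence gives block sizes [2].

Assembling the blocks gives the Jordan form J above.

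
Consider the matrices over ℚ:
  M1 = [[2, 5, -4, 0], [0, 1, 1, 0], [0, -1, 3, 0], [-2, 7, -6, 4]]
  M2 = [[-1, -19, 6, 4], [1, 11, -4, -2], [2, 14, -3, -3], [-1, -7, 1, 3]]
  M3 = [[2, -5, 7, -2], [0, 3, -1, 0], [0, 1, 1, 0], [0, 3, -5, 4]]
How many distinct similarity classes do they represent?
2 classes: {M1, M2}, {M3}

Characteristic polynomials: χ_{M1} = (x - 4)(x - 2)^3, χ_{M2} = (x - 4)(x - 2)^3, χ_{M3} = (x - 4)(x - 2)^3.

{M1, M2}: invariant factors (x - 4)(x - 2)^3.

{M3}: invariant factors x - 2, (x - 4)(x - 2)^2.

Matrices are similar if and only if their invariant-factor lists agree; the partition into similarity classes is {M1, M2}, {M3}.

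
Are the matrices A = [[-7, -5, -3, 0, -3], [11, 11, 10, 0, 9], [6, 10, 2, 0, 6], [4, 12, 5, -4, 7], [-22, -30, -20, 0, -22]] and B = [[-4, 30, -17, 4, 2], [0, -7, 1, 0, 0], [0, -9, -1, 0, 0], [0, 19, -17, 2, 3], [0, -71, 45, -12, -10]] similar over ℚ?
Two matrices over a field are similar if and only if they have the same invariant factors.

Both A and B have characteristic polynomial (x + 4)^5 and minimal polynomial (x + 4)^3. Computing further, both have invariant factors (x + 4)^2, (x + 4)^3. Hence A and B are similar.

Yes.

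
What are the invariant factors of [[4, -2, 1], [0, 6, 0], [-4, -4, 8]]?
The Jordan structure of A has elementary divisors (x - 6)^2, (x - 6). Arranging the block sizes at each eigenvalue in decreasing order and taking row products gives the invariant factors.

Invariant factors (smallest first, each dividing the next): x - 6, (x - 6)^2.

Check: the last factor (x - 6)^2 is the minimal polynomial, and the product (x - 6)^3 is the characteristic polynomial.

x - 6, (x - 6)^2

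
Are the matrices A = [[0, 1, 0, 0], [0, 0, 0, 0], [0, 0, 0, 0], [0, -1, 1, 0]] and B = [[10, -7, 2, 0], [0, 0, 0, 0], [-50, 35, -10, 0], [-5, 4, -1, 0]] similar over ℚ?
Yes.

Two matrices over a field are similar if and only if they have the same invariant factors.

Both A and B have characteristic polynomial x^4 and minimal polynomial x^2. Computing further, both have invariant factors x^2, x^2. Hence A and B are similar.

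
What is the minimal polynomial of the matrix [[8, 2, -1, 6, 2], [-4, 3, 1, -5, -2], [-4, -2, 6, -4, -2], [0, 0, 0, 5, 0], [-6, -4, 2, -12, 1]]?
m_A(x) = (x - 5)^2(x - 4)^2

The characteristic polynomial factors as (x - 5)^3(x - 4)^2. The minimal polynomial is ∏(x - λ)^{k_λ} where k_λ is the size of the largest Jordan block at λ.

For λ = 4: rank(A - 4I) = 4, and the largest Jordan block has size 2 (the smallest k with rank((A - 4I)^k) = rank((A - 4I)^(k+1))).
For λ = 5: rank(A - 5I) = 3, and the largest Jordan block has size 2 (the smallest k with rank((A - 5I)^k) = rank((A - 5I)^(k+1))).

So m_A(x) = (x - 5)^2(x - 4)^2.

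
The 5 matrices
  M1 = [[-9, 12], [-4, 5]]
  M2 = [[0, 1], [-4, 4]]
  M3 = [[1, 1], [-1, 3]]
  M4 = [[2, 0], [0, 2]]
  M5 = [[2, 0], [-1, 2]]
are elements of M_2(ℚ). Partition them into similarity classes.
Characteristic polynomials: χ_{M1} = (x + 1)(x + 3), χ_{M2} = (x - 2)^2, χ_{M3} = (x - 2)^2, χ_{M4} = (x - 2)^2, χ_{M5} = (x - 2)^2.

{M1}: invariant factors (x + 1)(x + 3).

{M2, M3, M5}: invariant factors (x - 2)^2.

{M4}: invariant factors x - 2, x - 2.

Matrices are similar if and only if their invariant-factor lists agree; the partition into similarity classes is {M1}, {M2, M3, M5}, {M4}.

3 classes: {M1}, {M2, M3, M5}, {M4}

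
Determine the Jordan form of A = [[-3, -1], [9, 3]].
J = [[0, 1], [0, 0]]

The characteristic polynomial is det(xI - A) = x^2, so the eigenvalues are 0 (algebraic multiplicity 2).

For λ = 0: rank(A) = 1, rank(A^2) = 0. The eigenspace has dimension 2 - 1 = 1, so there is 1 Jordan block; the rank sequence gives block sizes [2].

Assembling the blocks gives the Jordan form J above.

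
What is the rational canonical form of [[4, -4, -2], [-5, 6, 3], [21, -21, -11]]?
The invariant factors of A (the non-unit diagonal entries of the Smith normal form of xI - A over ℚ[x]) are (x + 2)(x^2 - x + 1), each dividing the next. The characteristic polynomial is their product, (x + 2)(x^2 - x + 1).

The rational canonical form is the block-diagonal matrix of companion matrices C(f_i):
R = [[0, 0, -2], [1, 0, 1], [0, 1, -1]].

Note the characteristic polynomial does not split into linear factors over ℚ, so A has no Jordan form over ℚ; the rational canonical form exists over any field.

R = [[0, 0, -2], [1, 0, 1], [0, 1, -1]]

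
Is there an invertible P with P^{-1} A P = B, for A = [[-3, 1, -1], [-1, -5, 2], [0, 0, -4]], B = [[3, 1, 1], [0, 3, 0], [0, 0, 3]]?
trace(A) = -12 but trace(B) = 9. The trace is a similarity invariant, so A and B are not similar.

No.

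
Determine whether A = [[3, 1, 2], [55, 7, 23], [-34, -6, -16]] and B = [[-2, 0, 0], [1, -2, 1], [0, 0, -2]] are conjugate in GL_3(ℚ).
Both have characteristic polynomial (x + 2)^3, but the minimal polynomial of A is (x + 2)^3 while the minimal polynomial of B is (x + 2)^2. The minimal polynomial is a similarity invariant, so A and B are not similar.

No.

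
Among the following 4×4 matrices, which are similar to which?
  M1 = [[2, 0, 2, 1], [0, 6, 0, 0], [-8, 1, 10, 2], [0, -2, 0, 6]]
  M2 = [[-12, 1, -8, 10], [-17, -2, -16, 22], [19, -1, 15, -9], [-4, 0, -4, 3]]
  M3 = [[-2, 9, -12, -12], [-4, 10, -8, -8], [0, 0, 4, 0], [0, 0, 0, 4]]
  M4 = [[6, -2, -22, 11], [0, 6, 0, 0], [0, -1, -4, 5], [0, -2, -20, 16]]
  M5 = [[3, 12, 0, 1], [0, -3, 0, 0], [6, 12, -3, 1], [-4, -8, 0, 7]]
4 classes: {M1, M4}, {M2}, {M3}, {M5}

Characteristic polynomials: χ_{M1} = (x - 6)^4, χ_{M2} = (x - 5)^2(x + 3)^2, χ_{M3} = (x - 4)^4, χ_{M4} = (x - 6)^4, χ_{M5} = (x - 5)^2(x + 3)^2.

{M1, M4}: invariant factors (x - 6)^2, (x - 6)^2.

{M2}: invariant factors (x - 5)^2(x + 3)^2.

{M3}: invariant factors x - 4, x - 4, (x - 4)^2.

{M5}: invariant factors x + 3, (x - 5)^2(x + 3).

Matrices are similar if and only if their invariant-factor lists agree; the partition into similarity classes is {M1, M4}, {M2}, {M3}, {M5}.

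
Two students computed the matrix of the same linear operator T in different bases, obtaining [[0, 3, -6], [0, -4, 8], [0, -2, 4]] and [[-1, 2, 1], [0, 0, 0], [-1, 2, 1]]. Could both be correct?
Two matrices over a field are similar if and only if they have the same invariant factors.

Both A and B have characteristic polynomial x^3 and minimal polynomial x^2. Computing further, both have invariant factors x, x^2. Hence A and B are similar.

Yes.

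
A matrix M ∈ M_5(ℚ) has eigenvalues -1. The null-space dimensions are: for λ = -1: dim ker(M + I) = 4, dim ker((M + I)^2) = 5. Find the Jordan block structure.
Jordan blocks: (-1, 2), (-1, 1), (-1, 1), (-1, 1)

λ = -1: successive nullity increments [4, 1] count blocks of size ≥ k; block sizes are [2, 1, 1, 1].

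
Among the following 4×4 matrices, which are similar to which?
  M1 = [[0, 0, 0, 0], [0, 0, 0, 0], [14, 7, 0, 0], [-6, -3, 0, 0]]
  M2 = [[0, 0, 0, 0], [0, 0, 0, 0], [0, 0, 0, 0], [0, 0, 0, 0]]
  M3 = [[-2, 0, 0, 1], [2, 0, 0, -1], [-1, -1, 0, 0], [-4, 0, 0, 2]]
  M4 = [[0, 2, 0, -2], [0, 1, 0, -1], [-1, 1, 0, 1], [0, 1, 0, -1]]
3 classes: {M1}, {M2}, {M3, M4}

Characteristic polynomials: χ_{M1} = x^4, χ_{M2} = x^4, χ_{M3} = x^4, χ_{M4} = x^4.

{M1}: invariant factors x, x, x^2.

{M2}: invariant factors x, x, x, x.

{M3, M4}: invariant factors x^2, x^2.

Matrices are similar if and only if their invariant-factor lists agree; the partition into similarity classes is {M1}, {M2}, {M3, M4}.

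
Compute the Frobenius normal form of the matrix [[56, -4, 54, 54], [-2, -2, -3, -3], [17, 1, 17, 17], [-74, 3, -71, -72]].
The invariant factors of A (the non-unit diagonal entries of the Smith normal form of xI - A over ℚ[x]) are (x - 4)(x + 5)(x^2 + 3), each dividing the next. The characteristic polynomial is their product, (x - 4)(x + 5)(x^2 + 3).

The rational canonical form is the block-diagonal matrix of companion matrices C(f_i):
R = [[0, 0, 0, 60], [1, 0, 0, -3], [0, 1, 0, 17], [0, 0, 1, -1]].

Note the characteristic polynomial does not split into linear factors over ℚ, so A has no Jordan form over ℚ; the rational canonical form exists over any field.

R = [[0, 0, 0, 60], [1, 0, 0, -3], [0, 1, 0, 17], [0, 0, 1, -1]]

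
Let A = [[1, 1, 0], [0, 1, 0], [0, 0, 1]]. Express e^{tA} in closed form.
A has Jordan form J = [[1, 1, 0], [0, 1, 0], [0, 0, 1]] with A = PJP^{-1}, so e^{tA} = P e^{tJ} P^{-1}.

For a Jordan block J_k(λ), e^{tJ_k(λ)} = e^{λt} · (I + tN + t^2 N^2/2! + ... + t^{k-1} N^{k-1}/(k-1)!) where N is the nilpotent superdiagonal part.

Assembling the blocks and conjugating back gives the entries of e^{tA} as shown above.

e^{tA} = [[e^{t}, t*e^{t}, 0], [0, e^{t}, 0], [0, 0, e^{t}]]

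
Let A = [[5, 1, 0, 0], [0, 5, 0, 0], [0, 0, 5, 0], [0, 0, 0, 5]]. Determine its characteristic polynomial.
χ_A(x) = (x - 5)^4

xI - A = [[x - 5, -1, 0, 0], [0, x - 5, 0, 0], [0, 0, x - 5, 0], [0, 0, 0, x - 5]].

Expanding det(xI - A) along the first row:
det(xI - A) = + (x - 5)·det([[x - 5, 0, 0], [0, x - 5, 0], [0, 0, x - 5]]) - (-1)·det([[0, 0, 0], [0, x - 5, 0], [0, 0, x - 5]]) + (0)·det([[0, x - 5, 0], [0, 0, 0], [0, 0, x - 5]]) - (0)·det([[0, x - 5, 0], [0, 0, x - 5], [0, 0, 0]]).

Evaluating gives χ_A(x) = x^4 - 20x^3 + 150x^2 - 500x + 625 = (x - 5)^4.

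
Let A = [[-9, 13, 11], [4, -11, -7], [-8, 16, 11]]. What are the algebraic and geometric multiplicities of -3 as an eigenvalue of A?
The characteristic polynomial is (x + 3)^3, so the factor x + 3 appears with exponent 3: the algebraic multiplicity is 3.

rank(A + 3I) = 2, so the eigenspace has dimension 3 - 2 = 1: the geometric multiplicity is 1.

Since 1 < 3, A is not diagonalizable.

algebraic multiplicity 3, geometric multiplicity 1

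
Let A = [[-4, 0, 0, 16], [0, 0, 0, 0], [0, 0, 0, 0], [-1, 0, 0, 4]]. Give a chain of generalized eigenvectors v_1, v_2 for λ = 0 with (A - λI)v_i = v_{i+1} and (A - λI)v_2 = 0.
v_1 = [[3, 1, -1, 1]]^T, v_2 = [[4, 0, 0, 1]]^T

We seek v_1 ∈ ker(A^2) \ ker(A), then set v_{i+1} = A v_i.

One such chain is v_1 = [[3, 1, -1, 1]]^T, v_2 = [[4, 0, 0, 1]]^T. Check: A v_2 = [[0, 0, 0, 0]]^T = 0.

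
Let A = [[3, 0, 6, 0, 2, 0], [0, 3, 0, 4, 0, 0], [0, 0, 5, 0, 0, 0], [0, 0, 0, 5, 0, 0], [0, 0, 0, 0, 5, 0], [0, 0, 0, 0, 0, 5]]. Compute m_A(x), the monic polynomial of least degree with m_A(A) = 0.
m_A(x) = (x - 5)(x - 3)

The characteristic polynomial factors as (x - 5)^4(x - 3)^2. The minimal polynomial is ∏(x - λ)^{k_λ} where k_λ is the size of the largest Jordan block at λ.

For λ = 3: rank(A - 3I) = 4, and the largest Jordan block has size 1 (the smallest k with rank((A - 3I)^k) = rank((A - 3I)^(k+1))).
For λ = 5: rank(A - 5I) = 2, and the largest Jordan block has size 1 (the smallest k with rank((A - 5I)^k) = rank((A - 5I)^(k+1))).

So m_A(x) = (x - 5)(x - 3).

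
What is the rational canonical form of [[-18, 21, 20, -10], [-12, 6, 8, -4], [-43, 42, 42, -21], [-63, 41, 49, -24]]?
R = [[0, 0, 0, 24], [1, 0, 0, -14], [0, 1, 0, -7], [0, 0, 1, 6]]

The invariant factors of A (the non-unit diagonal entries of the Smith normal form of xI - A over ℚ[x]) are (x - 3)(x - 2)(x^2 - x - 4), each dividing the next. The characteristic polynomial is their product, (x - 3)(x - 2)(x^2 - x - 4).

The rational canonical form is the block-diagonal matrix of companion matrices C(f_i):
R = [[0, 0, 0, 24], [1, 0, 0, -14], [0, 1, 0, -7], [0, 0, 1, 6]].

Note the characteristic polynomial does not split into linear factors over ℚ, so A has no Jordan form over ℚ; the rational canonical form exists over any field.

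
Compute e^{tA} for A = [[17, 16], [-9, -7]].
A has Jordan form J = [[5, 1], [0, 5]] with A = PJP^{-1}, so e^{tA} = P e^{tJ} P^{-1}.

For a Jordan block J_k(λ), e^{tJ_k(λ)} = e^{λt} · (I + tN + t^2 N^2/2! + ... + t^{k-1} N^{k-1}/(k-1)!) where N is the nilpotent superdiagonal part.

Assembling the blocks and conjugating back gives the entries of e^{tA} as shown above.

e^{tA} = [[(12*t + 1)*e^{5*t}, 16*t*e^{5*t}], [-9*t*e^{5*t}, (1 - 12*t)*e^{5*t}]]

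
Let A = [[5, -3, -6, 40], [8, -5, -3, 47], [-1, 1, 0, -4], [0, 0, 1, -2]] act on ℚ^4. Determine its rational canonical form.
R = [[0, 0, 0, 6], [1, 0, 0, 3], [0, 1, 0, 0], [0, 0, 1, -2]]

The invariant factors of A (the non-unit diagonal entries of the Smith normal form of xI - A over ℚ[x]) are (x + 2)(x^3 - 3), each dividing the next. The characteristic polynomial is their product, (x + 2)(x^3 - 3).

The rational canonical form is the block-diagonal matrix of companion matrices C(f_i):
R = [[0, 0, 0, 6], [1, 0, 0, 3], [0, 1, 0, 0], [0, 0, 1, -2]].

Note the characteristic polynomial does not split into linear factors over ℚ, so A has no Jordan form over ℚ; the rational canonical form exists over any field.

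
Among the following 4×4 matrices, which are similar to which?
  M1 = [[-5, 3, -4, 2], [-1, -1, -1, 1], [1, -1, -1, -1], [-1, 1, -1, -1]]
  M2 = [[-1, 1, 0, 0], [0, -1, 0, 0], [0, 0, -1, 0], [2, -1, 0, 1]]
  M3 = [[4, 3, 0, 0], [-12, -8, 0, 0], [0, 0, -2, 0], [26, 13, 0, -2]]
3 classes: {M1}, {M2}, {M3}

Characteristic polynomials: χ_{M1} = (x + 2)^4, χ_{M2} = (x - 1)(x + 1)^3, χ_{M3} = (x + 2)^4.

{M1}: invariant factors x + 2, (x + 2)^3.

{M2}: invariant factors x + 1, (x - 1)(x + 1)^2.

{M3}: invariant factors x + 2, x + 2, (x + 2)^2.

Matrices are similar if and only if their invariant-factor lists agree; the partition into similarity classes is {M1}, {M2}, {M3}.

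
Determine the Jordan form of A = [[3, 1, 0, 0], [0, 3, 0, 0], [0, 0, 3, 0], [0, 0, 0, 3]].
The characteristic polynomial is det(xI - A) = (x - 3)^4, so the eigenvalues are 3 (algebraic multiplicity 4).

For λ = 3: rank(A - 3I) = 1, rank((A - 3I)^2) = 0. The eigenspace has dimension 4 - 1 = 3, so there are 3 Jordan blocks; the rank sequence gives block sizes [2, 1, 1].

Assembling the blocks gives the Jordan form J above.

J = [[3, 1, 0, 0], [0, 3, 0, 0], [0, 0, 3, 0], [0, 0, 0, 3]]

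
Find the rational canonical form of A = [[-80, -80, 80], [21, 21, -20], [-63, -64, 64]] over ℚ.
R = [[0, 0, -80], [1, 0, 16], [0, 1, 5]]

The invariant factors of A (the non-unit diagonal entries of the Smith normal form of xI - A over ℚ[x]) are (x - 5)(x - 4)(x + 4), each dividing the next. The characteristic polynomial is their product, (x - 5)(x - 4)(x + 4).

The rational canonical form is the block-diagonal matrix of companion matrices C(f_i):
R = [[0, 0, -80], [1, 0, 16], [0, 1, 5]].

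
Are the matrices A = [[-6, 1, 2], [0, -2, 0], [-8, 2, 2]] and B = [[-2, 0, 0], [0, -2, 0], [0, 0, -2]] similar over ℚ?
No.

Both have characteristic polynomial (x + 2)^3, but the minimal polynomial of A is (x + 2)^2 while the minimal polynomial of B is x + 2. The minimal polynomial is a similarity invariant, so A and B are not similar.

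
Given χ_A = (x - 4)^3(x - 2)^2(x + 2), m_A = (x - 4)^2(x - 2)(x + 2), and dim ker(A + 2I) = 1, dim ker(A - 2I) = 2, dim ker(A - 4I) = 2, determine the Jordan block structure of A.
Jordan blocks: (-2, 1), (2, 1), (2, 1), (4, 2), (4, 1)

λ = -2: algebraic multiplicity 1 (exponent in χ_A), largest block size 1 (exponent in m_A), 1 block (geometric multiplicity). This forces block sizes [1].
λ = 2: algebraic multiplicity 2 (exponent in χ_A), largest block size 1 (exponent in m_A), 2 blocks (geometric multiplicity). These force block sizes [1, 1].
λ = 4: algebraic multiplicity 3 (exponent in χ_A), largest block size 2 (exponent in m_A), 2 blocks (geometric multiplicity). These force block sizes [2, 1].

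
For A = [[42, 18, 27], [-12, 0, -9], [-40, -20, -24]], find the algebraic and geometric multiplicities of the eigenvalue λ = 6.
algebraic multiplicity 3, geometric multiplicity 2

The characteristic polynomial is (x - 6)^3, so the factor x - 6 appears with exponent 3: the algebraic multiplicity is 3.

rank(A - 6I) = 1, so the eigenspace has dimension 3 - 1 = 2: the geometric multiplicity is 2.

Since 2 < 3, A is not diagonalizable.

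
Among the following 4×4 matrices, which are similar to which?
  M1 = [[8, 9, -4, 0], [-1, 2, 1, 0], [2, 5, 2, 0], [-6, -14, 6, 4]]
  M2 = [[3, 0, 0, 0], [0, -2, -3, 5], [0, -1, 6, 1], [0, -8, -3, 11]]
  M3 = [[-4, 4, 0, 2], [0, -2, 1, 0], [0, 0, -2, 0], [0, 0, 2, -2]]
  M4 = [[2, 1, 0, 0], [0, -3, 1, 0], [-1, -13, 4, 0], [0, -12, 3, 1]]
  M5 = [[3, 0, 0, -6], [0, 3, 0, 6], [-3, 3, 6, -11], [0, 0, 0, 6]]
Characteristic polynomials: χ_{M1} = (x - 4)^4, χ_{M2} = (x - 6)^2(x - 3)^2, χ_{M3} = (x + 2)^3(x + 4), χ_{M4} = (x - 1)^4, χ_{M5} = (x - 6)^2(x - 3)^2.

{M1}: invariant factors x - 4, (x - 4)^3.

{M2, M5}: invariant factors x - 3, (x - 6)^2(x - 3).

{M3}: invariant factors x + 2, (x + 2)^2(x + 4).

{M4}: invariant factors x - 1, (x - 1)^3.

Matrices are similar if and only if their invariant-factor lists agree; the partition into similarity classes is {M1}, {M2, M5}, {M3}, {M4}.

4 classes: {M1}, {M2, M5}, {M3}, {M4}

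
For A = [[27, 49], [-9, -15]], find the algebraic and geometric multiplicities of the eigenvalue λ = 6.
algebraic multiplicity 2, geometric multiplicity 1

The characteristic polynomial is (x - 6)^2, so the factor x - 6 appears with exponent 2: the algebraic multiplicity is 2.

rank(A - 6I) = 1, so the eigenspace has dimension 2 - 1 = 1: the geometric multiplicity is 1.

Since 1 < 2, A is not diagonalizable.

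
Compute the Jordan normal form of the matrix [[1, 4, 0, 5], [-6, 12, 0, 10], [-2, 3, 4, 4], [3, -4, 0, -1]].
J = [[4, 1, 0, 0], [0, 4, 0, 0], [0, 0, 4, 1], [0, 0, 0, 4]]

The characteristic polynomial is det(xI - A) = (x - 4)^4, so the eigenvalues are 4 (algebraic multiplicity 4).

For λ = 4: rank(A - 4I) = 2, rank((A - 4I)^2) = 0. The eigenspace has dimension 4 - 2 = 2, so there are 2 Jordan blocks; the rank sequence gives block sizes [2, 2].

Assembling the blocks gives the Jordan form J above.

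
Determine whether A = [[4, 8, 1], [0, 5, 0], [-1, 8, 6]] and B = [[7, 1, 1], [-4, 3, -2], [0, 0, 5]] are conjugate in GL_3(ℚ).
Two matrices over a field are similar if and only if they have the same invariant factors.

Both A and B have characteristic polynomial (x - 5)^3 and minimal polynomial (x - 5)^2. Computing further, both have invariant factors x - 5, (x - 5)^2. Hence A and B are similar.

Yes.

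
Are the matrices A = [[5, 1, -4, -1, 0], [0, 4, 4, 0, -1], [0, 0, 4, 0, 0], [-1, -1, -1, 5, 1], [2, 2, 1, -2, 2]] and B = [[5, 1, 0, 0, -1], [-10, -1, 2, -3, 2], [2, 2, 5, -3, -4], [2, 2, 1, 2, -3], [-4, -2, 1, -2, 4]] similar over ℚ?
No.

trace(A) = 20 but trace(B) = 15. The trace is a similarity invariant, so A and B are not similar.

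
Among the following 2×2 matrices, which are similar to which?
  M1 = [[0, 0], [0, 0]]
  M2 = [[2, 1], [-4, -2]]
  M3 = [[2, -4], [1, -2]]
Characteristic polynomials: χ_{M1} = x^2, χ_{M2} = x^2, χ_{M3} = x^2.

{M1}: invariant factors x, x.

{M2, M3}: invariant factors x^2.

Matrices are similar if and only if their invariant-factor lists agree; the partition into similarity classes is {M1}, {M2, M3}.

2 classes: {M1}, {M2, M3}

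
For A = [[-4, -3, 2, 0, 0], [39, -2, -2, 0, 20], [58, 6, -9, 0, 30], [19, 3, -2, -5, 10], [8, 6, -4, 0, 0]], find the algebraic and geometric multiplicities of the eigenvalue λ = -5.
The characteristic polynomial is x(x + 5)^4, so the factor x + 5 appears with exponent 4: the algebraic multiplicity is 4.

rank(A + 5I) = 2, so the eigenspace has dimension 5 - 2 = 3: the geometric multiplicity is 3.

Since 3 < 4, A is not diagonalizable.

algebraic multiplicity 4, geometric multiplicity 3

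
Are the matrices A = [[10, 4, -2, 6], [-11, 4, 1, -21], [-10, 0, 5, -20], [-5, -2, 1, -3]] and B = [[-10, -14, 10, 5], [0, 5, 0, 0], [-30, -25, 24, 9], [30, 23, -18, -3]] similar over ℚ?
Two matrices over a field are similar if and only if they have the same invariant factors.

Both A and B have characteristic polynomial x(x - 6)(x - 5)^2 and minimal polynomial x(x - 6)(x - 5)^2. Computing further, both have invariant factors x(x - 6)(x - 5)^2. Hence A and B are similar.

Yes.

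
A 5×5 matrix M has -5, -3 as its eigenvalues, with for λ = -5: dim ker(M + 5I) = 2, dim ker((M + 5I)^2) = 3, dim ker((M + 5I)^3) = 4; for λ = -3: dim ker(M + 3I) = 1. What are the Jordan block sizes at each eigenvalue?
Jordan blocks: (-5, 3), (-5, 1), (-3, 1)

λ = -5: successive nullity increments [2, 1, 1] count blocks of size ≥ k; block sizes are [3, 1].
λ = -3: successive nullity increments [1] count blocks of size ≥ k; block sizes are [1].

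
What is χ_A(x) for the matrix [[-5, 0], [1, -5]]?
χ_A(x) = (x + 5)^2

xI - A = [[x + 5, 0], [-1, x + 5]].

Expanding det(xI - A) along the first row:
det(xI - A) = + (x + 5)·det([[x + 5]]) - (0)·det([[-1]]).

Evaluating gives χ_A(x) = x^2 + 10x + 25 = (x + 5)^2.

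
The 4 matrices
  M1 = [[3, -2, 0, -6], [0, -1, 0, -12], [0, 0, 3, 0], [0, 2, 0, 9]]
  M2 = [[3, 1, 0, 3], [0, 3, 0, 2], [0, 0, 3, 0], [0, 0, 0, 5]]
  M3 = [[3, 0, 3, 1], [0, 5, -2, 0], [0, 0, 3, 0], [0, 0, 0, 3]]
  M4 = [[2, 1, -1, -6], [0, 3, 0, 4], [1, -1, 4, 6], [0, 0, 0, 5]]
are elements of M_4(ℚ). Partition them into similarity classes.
Characteristic polynomials: χ_{M1} = (x - 5)(x - 3)^3, χ_{M2} = (x - 5)(x - 3)^3, χ_{M3} = (x - 5)(x - 3)^3, χ_{M4} = (x - 5)(x - 3)^3.

{M1}: invariant factors x - 3, x - 3, (x - 5)(x - 3).

{M2, M3, M4}: invariant factors x - 3, (x - 5)(x - 3)^2.

Matrices are similar if and only if their invariant-factor lists agree; the partition into similarity classes is {M1}, {M2, M3, M4}.

2 classes: {M1}, {M2, M3, M4}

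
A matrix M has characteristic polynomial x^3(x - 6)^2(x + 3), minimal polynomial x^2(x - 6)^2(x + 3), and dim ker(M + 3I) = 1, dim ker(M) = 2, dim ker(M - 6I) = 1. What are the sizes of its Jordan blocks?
Jordan blocks: (-3, 1), (0, 2), (0, 1), (6, 2)

λ = -3: algebraic multiplicity 1 (exponent in χ_M), largest block size 1 (exponent in m_M), 1 block (geometric multiplicity). This forces block sizes [1].
λ = 0: algebraic multiplicity 3 (exponent in χ_M), largest block size 2 (exponent in m_M), 2 blocks (geometric multiplicity). These force block sizes [2, 1].
λ = 6: algebraic multiplicity 2 (exponent in χ_M), largest block size 2 (exponent in m_M), 1 block (geometric multiplicity). This forces block sizes [2].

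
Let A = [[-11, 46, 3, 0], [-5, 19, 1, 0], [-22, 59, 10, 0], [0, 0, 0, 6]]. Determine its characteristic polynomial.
xI - A = [[x + 11, -46, -3, 0], [5, x - 19, -1, 0], [22, -59, x - 10, 0], [0, 0, 0, x - 6]].

Expanding det(xI - A) along the first row:
det(xI - A) = + (x + 11)·det([[x - 19, -1, 0], [-59, x - 10, 0], [0, 0, x - 6]]) - (-46)·det([[5, -1, 0], [22, x - 10, 0], [0, 0, x - 6]]) + (-3)·det([[5, x - 19, 0], [22, -59, 0], [0, 0, x - 6]]) - (0)·det([[5, x - 19, -1], [22, -59, x - 10], [0, 0, 0]]).

Evaluating gives χ_A(x) = x^4 - 24x^3 + 216x^2 - 864x + 1296 = (x - 6)^4.

χ_A(x) = (x - 6)^4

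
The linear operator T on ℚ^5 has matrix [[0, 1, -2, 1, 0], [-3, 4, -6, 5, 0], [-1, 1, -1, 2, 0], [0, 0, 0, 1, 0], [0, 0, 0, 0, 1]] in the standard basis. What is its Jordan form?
The characteristic polynomial is det(xI - A) = (x - 1)^5, so the eigenvalues are 1 (algebraic multiplicity 5).

For λ = 1: rank(A - I) = 2, rank((A - I)^2) = 0. The eigenspace has dimension 5 - 2 = 3, so there are 3 Jordan blocks; the rank sequence gives block sizes [2, 2, 1].

Assembling the blocks gives the Jordan form J above.

J = [[1, 1, 0, 0, 0], [0, 1, 0, 0, 0], [0, 0, 1, 1, 0], [0, 0, 0, 1, 0], [0, 0, 0, 0, 1]]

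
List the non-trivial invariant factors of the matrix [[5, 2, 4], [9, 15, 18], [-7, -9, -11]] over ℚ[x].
(x - 3)^3

The Jordan structure of A has elementary divisors (x - 3)^3. Arranging the block sizes at each eigenvalue in decreasing order and taking row products gives the invariant factors.

Invariant factors (smallest first, each dividing the next): (x - 3)^3.

Check: the last factor (x - 3)^3 is the minimal polynomial, and the product (x - 3)^3 is the characteristic polynomial.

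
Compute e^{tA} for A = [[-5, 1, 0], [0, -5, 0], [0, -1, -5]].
A has Jordan form J = [[-5, 1, 0], [0, -5, 0], [0, 0, -5]] with A = PJP^{-1}, so e^{tA} = P e^{tJ} P^{-1}.

For a Jordan block J_k(λ), e^{tJ_k(λ)} = e^{λt} · (I + tN + t^2 N^2/2! + ... + t^{k-1} N^{k-1}/(k-1)!) where N is the nilpotent superdiagonal part.

Assembling the blocks and conjugating back gives the entries of e^{tA} as shown above.

e^{tA} = [[e^{-5*t}, t*e^{-5*t}, 0], [0, e^{-5*t}, 0], [0, -t*e^{-5*t}, e^{-5*t}]]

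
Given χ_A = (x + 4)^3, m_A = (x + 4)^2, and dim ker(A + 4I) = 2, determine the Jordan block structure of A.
Jordan blocks: (-4, 2), (-4, 1)

λ = -4: algebraic multiplicity 3 (exponent in χ_A), largest block size 2 (exponent in m_A), 2 blocks (geometric multiplicity). These force block sizes [2, 1].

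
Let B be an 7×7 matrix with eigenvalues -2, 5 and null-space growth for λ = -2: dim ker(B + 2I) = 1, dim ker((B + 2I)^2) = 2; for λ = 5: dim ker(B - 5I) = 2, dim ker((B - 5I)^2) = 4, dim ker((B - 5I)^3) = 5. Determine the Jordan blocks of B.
λ = -2: successive nullity increments [1, 1] count blocks of size ≥ k; block sizes are [2].
λ = 5: successive nullity increments [2, 2, 1] count blocks of size ≥ k; block sizes are [3, 2].

Jordan blocks: (-2, 2), (5, 3), (5, 2)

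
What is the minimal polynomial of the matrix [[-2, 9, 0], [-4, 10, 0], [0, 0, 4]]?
The characteristic polynomial factors as (x - 4)^3. The minimal polynomial is ∏(x - λ)^{k_λ} where k_λ is the size of the largest Jordan block at λ.

For λ = 4: rank(A - 4I) = 1, and the largest Jordan block has size 2 (the smallest k with rank((A - 4I)^k) = rank((A - 4I)^(k+1))).

So m_A(x) = (x - 4)^2.

m_A(x) = (x - 4)^2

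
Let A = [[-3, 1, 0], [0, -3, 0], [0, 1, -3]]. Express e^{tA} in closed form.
e^{tA} = [[e^{-3*t}, t*e^{-3*t}, 0], [0, e^{-3*t}, 0], [0, t*e^{-3*t}, e^{-3*t}]]

A has Jordan form J = [[-3, 1, 0], [0, -3, 0], [0, 0, -3]] with A = PJP^{-1}, so e^{tA} = P e^{tJ} P^{-1}.

For a Jordan block J_k(λ), e^{tJ_k(λ)} = e^{λt} · (I + tN + t^2 N^2/2! + ... + t^{k-1} N^{k-1}/(k-1)!) where N is the nilpotent superdiagonal part.

Assembling the blocks and conjugating back gives the entries of e^{tA} as shown above.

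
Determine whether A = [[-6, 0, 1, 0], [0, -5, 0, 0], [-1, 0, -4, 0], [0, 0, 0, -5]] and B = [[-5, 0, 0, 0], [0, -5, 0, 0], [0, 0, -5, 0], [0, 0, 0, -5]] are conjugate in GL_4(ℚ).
No.

Both have characteristic polynomial (x + 5)^4, but the minimal polynomial of A is (x + 5)^2 while the minimal polynomial of B is x + 5. The minimal polynomial is a similarity invariant, so A and B are not similar.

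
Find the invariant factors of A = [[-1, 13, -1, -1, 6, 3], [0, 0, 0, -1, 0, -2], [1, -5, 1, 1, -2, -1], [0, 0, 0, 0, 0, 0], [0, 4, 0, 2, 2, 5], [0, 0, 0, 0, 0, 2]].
The Jordan structure of A has elementary divisors x^3, x, (x - 2)^2. Arranging the block sizes at each eigenvalue in decreasing order and taking row products gives the invariant factors.

Invariant factors (smallest first, each dividing the next): x, x^3(x - 2)^2.

Check: the last factor x^3(x - 2)^2 is the minimal polynomial, and the product x^4(x - 2)^2 is the characteristic polynomial.

x, x^3(x - 2)^2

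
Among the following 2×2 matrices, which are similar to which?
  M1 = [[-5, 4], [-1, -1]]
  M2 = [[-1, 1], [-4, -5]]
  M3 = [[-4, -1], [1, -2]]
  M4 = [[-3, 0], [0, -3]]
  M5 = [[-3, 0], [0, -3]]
Characteristic polynomials: χ_{M1} = (x + 3)^2, χ_{M2} = (x + 3)^2, χ_{M3} = (x + 3)^2, χ_{M4} = (x + 3)^2, χ_{M5} = (x + 3)^2.

{M1, M2, M3}: invariant factors (x + 3)^2.

{M4, M5}: invariant factors x + 3, x + 3.

Matrices are similar if and only if their invariant-factor lists agree; the partition into similarity classes is {M1, M2, M3}, {M4, M5}.

2 classes: {M1, M2, M3}, {M4, M5}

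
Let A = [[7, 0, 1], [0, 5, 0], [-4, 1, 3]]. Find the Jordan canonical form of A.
The characteristic polynomial is det(xI - A) = (x - 5)^3, so the eigenvalues are 5 (algebraic multiplicity 3).

For λ = 5: rank(A - 5I) = 2, rank((A - 5I)^2) = 1, rank((A - 5I)^3) = 0. The eigenspace has dimension 3 - 2 = 1, so there is 1 Jordan block; the rank sequence gives block sizes [3].

Assembling the blocks gives the Jordan form J above.

J = [[5, 1, 0], [0, 5, 1], [0, 0, 5]]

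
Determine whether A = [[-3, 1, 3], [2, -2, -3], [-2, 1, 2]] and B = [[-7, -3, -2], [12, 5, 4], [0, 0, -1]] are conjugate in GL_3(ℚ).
Two matrices over a field are similar if and only if they have the same invariant factors.

Both A and B have characteristic polynomial (x + 1)^3 and minimal polynomial (x + 1)^2. Computing further, both have invariant factors x + 1, (x + 1)^2. Hence A and B are similar.

Yes.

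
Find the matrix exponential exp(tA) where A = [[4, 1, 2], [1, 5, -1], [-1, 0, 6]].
A has Jordan form J = [[5, 1, 0], [0, 5, 1], [0, 0, 5]] with A = PJP^{-1}, so e^{tA} = P e^{tJ} P^{-1}.

For a Jordan block J_k(λ), e^{tJ_k(λ)} = e^{λt} · (I + tN + t^2 N^2/2! + ... + t^{k-1} N^{k-1}/(k-1)!) where N is the nilpotent superdiagonal part.

Assembling the blocks and conjugating back gives the entries of e^{tA} as shown above.

e^{tA} = [[(1 - t)*e^{5*t}, t*(2 - t)*e^{5*t}/2, t*(4 - t)*e^{5*t}/2], [t*e^{5*t}, (t^2 + 2)*e^{5*t}/2, t*(t - 2)*e^{5*t}/2], [-t*e^{5*t}, -t^2*e^{5*t}/2, (-t^2/2 + t + 1)*e^{5*t}]]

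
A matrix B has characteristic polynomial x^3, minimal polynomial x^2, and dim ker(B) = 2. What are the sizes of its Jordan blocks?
Jordan blocks: (0, 2), (0, 1)

λ = 0: algebraic multiplicity 3 (exponent in χ_B), largest block size 2 (exponent in m_B), 2 blocks (geometric multiplicity). These force block sizes [2, 1].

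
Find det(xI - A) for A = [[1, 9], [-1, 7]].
xI - A = [[x - 1, -9], [1, x - 7]].

Expanding det(xI - A) along the first row:
det(xI - A) = + (x - 1)·det([[x - 7]]) - (-9)·det([[1]]).

Evaluating gives χ_A(x) = x^2 - 8x + 16 = (x - 4)^2.

χ_A(x) = (x - 4)^2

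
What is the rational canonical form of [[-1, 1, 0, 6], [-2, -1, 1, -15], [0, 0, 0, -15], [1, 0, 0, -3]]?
The invariant factors of A (the non-unit diagonal entries of the Smith normal form of xI - A over ℚ[x]) are (x + 5)(x^3 + 3x + 3), each dividing the next. The characteristic polynomial is their product, (x + 5)(x^3 + 3x + 3).

The rational canonical form is the block-diagonal matrix of companion matrices C(f_i):
R = [[0, 0, 0, -15], [1, 0, 0, -18], [0, 1, 0, -3], [0, 0, 1, -5]].

Note the characteristic polynomial does not split into linear factors over ℚ, so A has no Jordan form over ℚ; the rational canonical form exists over any field.

R = [[0, 0, 0, -15], [1, 0, 0, -18], [0, 1, 0, -3], [0, 0, 1, -5]]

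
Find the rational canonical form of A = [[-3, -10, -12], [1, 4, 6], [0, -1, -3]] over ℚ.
The invariant factors of A (the non-unit diagonal entries of the Smith normal form of xI - A over ℚ[x]) are x(x + 1)^2, each dividing the next. The characteristic polynomial is their product, x(x + 1)^2.

The rational canonical form is the block-diagonal matrix of companion matrices C(f_i):
R = [[0, 0, 0], [1, 0, -1], [0, 1, -2]].

R = [[0, 0, 0], [1, 0, -1], [0, 1, -2]]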